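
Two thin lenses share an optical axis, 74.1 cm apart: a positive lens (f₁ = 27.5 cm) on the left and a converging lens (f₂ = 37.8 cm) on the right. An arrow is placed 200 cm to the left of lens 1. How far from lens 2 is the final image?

361 cm

Lens 1: 1/d_i1 = 1/f₁ − 1/d_o1 = 1/(27.5) − 1/(200) = 0.03136, so d_i1 = 31.88 cm.
The intermediate image is 31.88 cm to the right of lens 1, which is 74.1 − (31.88) = 42.22 cm to the left of lens 2, so d_o2 = +42.22 cm.
Lens 2: 1/d_i2 = 1/f₂ − 1/d_o2 = 1/(37.8) − 1/(42.22) = 0.002770, so d_i2 = 361 cm.
The final image is real, 361 cm to the right of lens 2 (overall magnification ≈ 1.4).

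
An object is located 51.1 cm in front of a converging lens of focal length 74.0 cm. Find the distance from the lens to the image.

165 cm

Lens equation: 1/v = 1/f − 1/u = 1/(74.00) − 1/(51.1) = 0.01351 − 0.01957 = -0.006056, so v = -165 cm.
The image is virtual, upright and enlarged, on the same side as the object.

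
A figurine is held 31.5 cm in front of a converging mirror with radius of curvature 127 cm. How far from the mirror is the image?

f = R/2 = 127/2 = 63.50 cm.
Mirror equation: 1/d_i = 1/f − 1/d_o = 1/(63.50) − 1/(31.5) = 0.01575 − 0.03175 = -0.01600, so d_i = -62.5 cm.
The image is virtual, upright and enlarged, behind the mirror.

62.5 cm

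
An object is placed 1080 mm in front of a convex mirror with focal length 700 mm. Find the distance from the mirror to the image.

For a convex mirror, f = -700 mm.
Mirror equation: 1/v = 1/f − 1/u = 1/(-700.0) − 1/(1080) = -0.001429 − 0.0009259 = -0.002354, so v = -425 mm.
The image is virtual, upright and reduced, behind the mirror.

425 mm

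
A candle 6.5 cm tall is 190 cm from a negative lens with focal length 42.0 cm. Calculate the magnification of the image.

For a negative lens, f = -42.0 cm.
1/d_i = 1/f − 1/d_o = 1/(-42.00) − 1/(190) = -0.02907, so d_i = -34.40 cm.
m = −d_i/d_o = −(-34.40)/(190) = +0.181.
The image is virtual, upright and reduced, on the same side as the object.

m = +0.181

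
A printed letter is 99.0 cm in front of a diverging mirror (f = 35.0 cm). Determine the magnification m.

m = +0.261

For a diverging mirror, f = -35.0 cm.
1/d_i = 1/f − 1/d_o = 1/(-35.00) − 1/(99.0) = -0.03867, so d_i = -25.86 cm.
m = −d_i/d_o = −(-25.86)/(99.0) = +0.261.
The image is virtual, upright and reduced, behind the mirror.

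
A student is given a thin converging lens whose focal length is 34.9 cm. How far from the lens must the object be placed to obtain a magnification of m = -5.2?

m = −d_i/d_o ⇒ d_i = −m·d_o.
1/f = 1/d_o + 1/d_i = 1/d_o − 1/(m·d_o) = (1 − 1/m)/d_o, so d_o = f(1 − 1/m) = (34.90)(1 − 1/(-5.2)) = 41.6 cm.

41.6 cm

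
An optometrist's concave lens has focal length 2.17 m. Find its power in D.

P = -0.461 D

For a concave lens, f = −2.17 m.
P = 1/f = 1/(-2.17 m) = -0.461 D.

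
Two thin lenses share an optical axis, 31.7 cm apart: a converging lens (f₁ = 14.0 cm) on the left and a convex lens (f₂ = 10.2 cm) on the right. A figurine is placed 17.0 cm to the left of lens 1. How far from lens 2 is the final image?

8.40 cm

Lens 1: 1/d_i1 = 1/f₁ − 1/d_o1 = 1/(14.0) − 1/(17.0) = 0.01261, so d_i1 = 79.33 cm.
The intermediate image is 79.33 cm to the right of lens 1, which lies 47.63 cm to the right of lens 2 — a virtual object — so d_o2 = −47.63 cm.
Lens 2: 1/d_i2 = 1/f₂ − 1/d_o2 = 1/(10.2) − 1/(-47.63) = 0.1190, so d_i2 = 8.40 cm.
The final image is real, 8.40 cm to the right of lens 2 (overall magnification ≈ -0.82).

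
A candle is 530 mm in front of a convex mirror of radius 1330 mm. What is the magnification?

m = +0.556

f = R/2 = 1330/2 = 665.0 mm; for a convex mirror, f = -665.0 mm.
1/d_i = 1/f − 1/d_o = 1/(-665.0) − 1/(530) = -0.003391, so d_i = -294.9 mm.
m = −d_i/d_o = −(-294.9)/(530) = +0.556.
The image is virtual, upright and reduced, behind the mirror.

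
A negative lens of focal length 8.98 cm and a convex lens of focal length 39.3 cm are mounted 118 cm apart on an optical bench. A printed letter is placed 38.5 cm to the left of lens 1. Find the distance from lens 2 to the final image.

Lens 1 is diverging, so f₁ = −8.98 cm.
Lens 1: 1/d_i1 = 1/f₁ − 1/d_o1 = 1/(-8.98) − 1/(38.5) = -0.1373, so d_i1 = -7.282 cm.
The intermediate image is 7.282 cm to the left of lens 1 (virtual), which is 118 − (-7.282) = 125.3 cm to the left of lens 2, so d_o2 = +125.3 cm.
Lens 2: 1/d_i2 = 1/f₂ − 1/d_o2 = 1/(39.3) − 1/(125.3) = 0.01746, so d_i2 = 57.3 cm.
The final image is real, 57.3 cm to the right of lens 2 (overall magnification ≈ -0.086).

57.3 cm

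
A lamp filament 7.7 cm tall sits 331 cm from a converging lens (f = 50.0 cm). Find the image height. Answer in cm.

1/d_i = 1/f − 1/d_o = 1/(50.00) − 1/(331) = 0.01698, so d_i = 58.90 cm.
m = −d_i/d_o = -0.1779.
|h_i| = |m|·h_o = 0.1779 × 7.7 = 1.37 cm. The image is real, inverted and reduced, on the far side of the lens.

1.37 cm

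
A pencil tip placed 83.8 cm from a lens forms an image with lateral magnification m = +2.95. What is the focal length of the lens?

m = −d_i/d_o ⇒ d_i = −m·d_o = −(+2.95)·(83.8) = -247.2 cm.
1/f = 1/d_o + 1/d_i = 1/(83.8) + 1/(-247.2) = 0.007888, so f = 127 cm.
Since f is positive, the lens is converging.

f = 127 cm (converging)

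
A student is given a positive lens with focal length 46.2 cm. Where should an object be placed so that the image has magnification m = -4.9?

m = −d_i/d_o ⇒ d_i = −m·d_o.
1/f = 1/d_o + 1/d_i = 1/d_o − 1/(m·d_o) = (1 − 1/m)/d_o, so d_o = f(1 − 1/m) = (46.20)(1 − 1/(-4.9)) = 55.6 cm.

55.6 cm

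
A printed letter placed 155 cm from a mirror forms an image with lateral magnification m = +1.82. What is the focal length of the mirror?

m = −d_i/d_o ⇒ d_i = −m·d_o = −(+1.82)·(155) = -282.1 cm.
1/f = 1/d_o + 1/d_i = 1/(155) + 1/(-282.1) = 0.002907, so f = 344 cm.
Since f is positive, the mirror is concave.

f = 344 cm (concave)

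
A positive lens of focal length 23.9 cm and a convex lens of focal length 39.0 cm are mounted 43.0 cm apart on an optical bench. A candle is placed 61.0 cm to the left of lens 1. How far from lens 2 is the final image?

4.09 cm

Lens 1: 1/d_i1 = 1/f₁ − 1/d_o1 = 1/(23.9) − 1/(61.0) = 0.02545, so d_i1 = 39.30 cm.
The intermediate image is 39.30 cm to the right of lens 1, which is 43.0 − (39.30) = 3.700 cm to the left of lens 2, so d_o2 = +3.700 cm.
Lens 2: 1/d_i2 = 1/f₂ − 1/d_o2 = 1/(39.0) − 1/(3.700) = -0.2446, so d_i2 = -4.09 cm.
The final image is virtual, 4.09 cm to the left of lens 2 (overall magnification ≈ -0.71).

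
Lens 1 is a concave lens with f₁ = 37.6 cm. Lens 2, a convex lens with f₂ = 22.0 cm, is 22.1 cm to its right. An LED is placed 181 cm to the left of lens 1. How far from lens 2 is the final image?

Lens 1 is diverging, so f₁ = −37.6 cm.
Lens 1: 1/d_i1 = 1/f₁ − 1/d_o1 = 1/(-37.6) − 1/(181) = -0.03212, so d_i1 = -31.13 cm.
The intermediate image is 31.13 cm to the left of lens 1 (virtual), which is 22.1 − (-31.13) = 53.23 cm to the left of lens 2, so d_o2 = +53.23 cm.
Lens 2: 1/d_i2 = 1/f₂ − 1/d_o2 = 1/(22.0) − 1/(53.23) = 0.02667, so d_i2 = 37.5 cm.
The final image is real, 37.5 cm to the right of lens 2 (overall magnification ≈ -0.12).

37.5 cm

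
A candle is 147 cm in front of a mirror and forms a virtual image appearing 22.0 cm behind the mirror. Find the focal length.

f = -25.9 cm (convex)

Virtual image ⇒ d_i = −22.0 cm.
1/f = 1/d_o + 1/d_i = 1/(147) + 1/(-22.0) = -0.03865, so f = -25.9 cm.
Since f is negative, the mirror is convex.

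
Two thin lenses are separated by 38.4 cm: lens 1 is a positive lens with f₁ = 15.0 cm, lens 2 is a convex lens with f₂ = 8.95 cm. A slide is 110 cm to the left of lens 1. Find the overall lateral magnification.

Lens 1: 1/d_i1 = 1/(15.0) − 1/(110) = 0.05758, so d_i1 = 17.37 cm; m₁ = −d_i1/d_o1 = -0.1579.
d_o2 = 38.4 − (17.37) = 21.03 cm.
Lens 2: 1/d_i2 = 1/(8.95) − 1/(21.03) = 0.06418, so d_i2 = 15.58 cm; m₂ = −d_i2/d_o2 = -0.7409.
m = m₁·m₂ = (-0.1579)(-0.7409) = +0.117.

m = +0.117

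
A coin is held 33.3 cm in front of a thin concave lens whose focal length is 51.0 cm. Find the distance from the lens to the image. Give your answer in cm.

For a concave lens, f = -51.0 cm.
Thin-lens equation: 1/d_i = 1/f − 1/d_o = 1/(-51.00) − 1/(33.3) = -0.01961 − 0.03003 = -0.04964, so d_i = -20.1 cm.
The image is virtual, upright and reduced, on the same side as the object.

20.1 cm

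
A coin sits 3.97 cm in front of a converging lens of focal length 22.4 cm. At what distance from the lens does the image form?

4.83 cm

Thin-lens equation: 1/v = 1/f − 1/u = 1/(22.40) − 1/(3.97) = 0.04464 − 0.2519 = -0.2072, so v = -4.83 cm.
The image is virtual, upright and enlarged, on the same side as the object.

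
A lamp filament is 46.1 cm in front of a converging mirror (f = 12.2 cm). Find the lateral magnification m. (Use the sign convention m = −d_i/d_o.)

1/d_i = 1/f − 1/d_o = 1/(12.20) − 1/(46.1) = 0.06028, so d_i = 16.59 cm.
m = −d_i/d_o = −(16.59)/(46.1) = -0.360.
The image is real, inverted and reduced, in front of the mirror.

m = -0.360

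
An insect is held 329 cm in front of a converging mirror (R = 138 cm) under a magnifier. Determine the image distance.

87.3 cm

f = R/2 = 138/2 = 69.00 cm.
Mirror equation: 1/d_i = 1/f − 1/d_o = 1/(69.00) − 1/(329) = 0.01449 − 0.003040 = 0.01145, so d_i = 87.3 cm.
The image is real, inverted and reduced, in front of the mirror.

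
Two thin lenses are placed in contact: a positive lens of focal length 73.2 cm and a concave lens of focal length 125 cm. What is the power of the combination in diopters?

P₁ = 1/f₁ = 1/(0.732 m) = +1.366 D; P₂ = 1/f₂ = 1/(-1.25 m) = -0.8000 D.
For thin lenses in contact, P = P₁ + P₂ = (+1.366) + (-0.8000) = +0.566 D.

P = +0.566 D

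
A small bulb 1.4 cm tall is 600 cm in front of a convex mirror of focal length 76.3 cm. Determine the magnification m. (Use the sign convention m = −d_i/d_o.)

For a convex mirror, f = -76.3 cm.
1/d_i = 1/f − 1/d_o = 1/(-76.30) − 1/(600) = -0.01477, so d_i = -67.69 cm.
m = −d_i/d_o = −(-67.69)/(600) = +0.113.
The image is virtual, upright and reduced, behind the mirror.

m = +0.113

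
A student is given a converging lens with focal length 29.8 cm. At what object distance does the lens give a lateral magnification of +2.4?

m = −d_i/d_o ⇒ d_i = −m·d_o.
1/f = 1/d_o + 1/d_i = 1/d_o − 1/(m·d_o) = (1 − 1/m)/d_o, so d_o = f(1 − 1/m) = (29.80)(1 − 1/(+2.4)) = 17.4 cm.

17.4 cm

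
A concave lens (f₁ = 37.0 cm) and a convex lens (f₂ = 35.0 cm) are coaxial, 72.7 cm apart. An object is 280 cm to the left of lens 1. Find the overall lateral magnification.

f₁ = −37.0 cm (diverging).
Lens 1: 1/d_i1 = 1/(-37.0) − 1/(280) = -0.03060, so d_i1 = -32.68 cm; m₁ = −d_i1/d_o1 = +0.1167.
d_o2 = 72.7 − (-32.68) = 105.4 cm.
Lens 2: 1/d_i2 = 1/(35.0) − 1/(105.4) = 0.01908, so d_i2 = 52.40 cm; m₂ = −d_i2/d_o2 = -0.4972.
m = m₁·m₂ = (+0.1167)(-0.4972) = -0.0580.

m = -0.0580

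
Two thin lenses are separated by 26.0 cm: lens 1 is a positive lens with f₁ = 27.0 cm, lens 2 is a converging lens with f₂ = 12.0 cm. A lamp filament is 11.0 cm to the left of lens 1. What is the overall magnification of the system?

m = -0.622

Lens 1: 1/d_i1 = 1/(27.0) − 1/(11.0) = -0.05387, so d_i1 = -18.56 cm; m₁ = −d_i1/d_o1 = +1.687.
d_o2 = 26.0 − (-18.56) = 44.56 cm.
Lens 2: 1/d_i2 = 1/(12.0) − 1/(44.56) = 0.06089, so d_i2 = 16.42 cm; m₂ = −d_i2/d_o2 = -0.3686.
m = m₁·m₂ = (+1.687)(-0.3686) = -0.622.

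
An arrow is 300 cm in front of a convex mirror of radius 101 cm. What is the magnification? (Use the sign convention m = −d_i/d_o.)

m = +0.144

f = R/2 = 101/2 = 50.50 cm; for a convex mirror, f = -50.50 cm.
1/d_i = 1/f − 1/d_o = 1/(-50.50) − 1/(300) = -0.02314, so d_i = -43.22 cm.
m = −d_i/d_o = −(-43.22)/(300) = +0.144.
The image is virtual, upright and reduced, behind the mirror.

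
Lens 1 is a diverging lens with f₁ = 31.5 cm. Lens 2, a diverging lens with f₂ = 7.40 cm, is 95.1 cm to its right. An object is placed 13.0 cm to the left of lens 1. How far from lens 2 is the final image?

Lens 1 is diverging, so f₁ = −31.5 cm.
Lens 1: 1/d_i1 = 1/f₁ − 1/d_o1 = 1/(-31.5) − 1/(13.0) = -0.1087, so d_i1 = -9.202 cm.
The intermediate image is 9.202 cm to the left of lens 1 (virtual), which is 95.1 − (-9.202) = 104.3 cm to the left of lens 2, so d_o2 = +104.3 cm.
Lens 2 is diverging, so f₂ = −7.40 cm.
Lens 2: 1/d_i2 = 1/f₂ − 1/d_o2 = 1/(-7.40) − 1/(104.3) = -0.1447, so d_i2 = -6.91 cm.
The final image is virtual, 6.91 cm to the left of lens 2 (overall magnification ≈ 0.047).

6.91 cm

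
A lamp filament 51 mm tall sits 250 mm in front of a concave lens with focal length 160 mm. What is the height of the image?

For a concave lens, f = -160 mm.
1/d_i = 1/f − 1/d_o = 1/(-160.0) − 1/(250) = -0.01025, so d_i = -97.56 mm.
m = −d_i/d_o = +0.3902.
|h_i| = |m|·h_o = 0.3902 × 51 = 19.9 mm. The image is virtual, upright and reduced, on the same side as the object.

19.9 mm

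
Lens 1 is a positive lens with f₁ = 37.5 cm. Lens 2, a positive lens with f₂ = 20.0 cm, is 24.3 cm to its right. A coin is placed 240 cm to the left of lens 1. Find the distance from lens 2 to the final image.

10.0 cm

Lens 1: 1/d_i1 = 1/f₁ − 1/d_o1 = 1/(37.5) − 1/(240) = 0.02250, so d_i1 = 44.44 cm.
The intermediate image is 44.44 cm to the right of lens 1, which lies 20.14 cm to the right of lens 2 — a virtual object — so d_o2 = −20.14 cm.
Lens 2: 1/d_i2 = 1/f₂ − 1/d_o2 = 1/(20.0) − 1/(-20.14) = 0.09965, so d_i2 = 10.0 cm.
The final image is real, 10.0 cm to the right of lens 2 (overall magnification ≈ -0.092).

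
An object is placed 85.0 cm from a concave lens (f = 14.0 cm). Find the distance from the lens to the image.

For a concave lens, f = -14.0 cm.
Lens equation: 1/v = 1/f − 1/u = 1/(-14.00) − 1/(85.0) = -0.07143 − 0.01176 = -0.08319, so v = -12.0 cm.
The image is virtual, upright and reduced, on the same side as the object.

12.0 cm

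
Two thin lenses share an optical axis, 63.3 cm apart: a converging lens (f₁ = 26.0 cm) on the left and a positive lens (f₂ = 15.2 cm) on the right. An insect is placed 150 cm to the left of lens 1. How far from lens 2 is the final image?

29.1 cm

Lens 1: 1/d_i1 = 1/f₁ − 1/d_o1 = 1/(26.0) − 1/(150) = 0.03179, so d_i1 = 31.45 cm.
The intermediate image is 31.45 cm to the right of lens 1, which is 63.3 − (31.45) = 31.85 cm to the left of lens 2, so d_o2 = +31.85 cm.
Lens 2: 1/d_i2 = 1/f₂ − 1/d_o2 = 1/(15.2) − 1/(31.85) = 0.03439, so d_i2 = 29.1 cm.
The final image is real, 29.1 cm to the right of lens 2 (overall magnification ≈ 0.19).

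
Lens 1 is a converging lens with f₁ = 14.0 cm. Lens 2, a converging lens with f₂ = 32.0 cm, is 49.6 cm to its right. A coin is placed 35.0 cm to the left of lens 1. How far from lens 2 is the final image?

147 cm

Lens 1: 1/d_i1 = 1/f₁ − 1/d_o1 = 1/(14.0) − 1/(35.0) = 0.04286, so d_i1 = 23.33 cm.
The intermediate image is 23.33 cm to the right of lens 1, which is 49.6 − (23.33) = 26.27 cm to the left of lens 2, so d_o2 = +26.27 cm.
Lens 2: 1/d_i2 = 1/f₂ − 1/d_o2 = 1/(32.0) − 1/(26.27) = -0.006816, so d_i2 = -147 cm.
The final image is virtual, 147 cm to the left of lens 2 (overall magnification ≈ -3.7).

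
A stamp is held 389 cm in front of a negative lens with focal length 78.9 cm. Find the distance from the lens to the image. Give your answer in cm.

65.6 cm

For a negative lens, f = -78.9 cm.
Thin-lens equation: 1/s_i = 1/f − 1/s_o = 1/(-78.90) − 1/(389) = -0.01267 − 0.002571 = -0.01524, so s_i = -65.6 cm.
The image is virtual, upright and reduced, on the same side as the object.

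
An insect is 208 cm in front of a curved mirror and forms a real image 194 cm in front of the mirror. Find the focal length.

f = 100 cm (concave)

Real image ⇒ d_i = +194 cm.
1/f = 1/d_o + 1/d_i = 1/(208) + 1/(194) = 0.009962, so f = 100 cm.
Since f is positive, the curved mirror is concave.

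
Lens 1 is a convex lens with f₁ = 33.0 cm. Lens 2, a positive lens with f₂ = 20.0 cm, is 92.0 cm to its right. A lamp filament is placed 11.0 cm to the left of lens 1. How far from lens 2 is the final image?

24.5 cm

Lens 1: 1/d_i1 = 1/f₁ − 1/d_o1 = 1/(33.0) − 1/(11.0) = -0.06061, so d_i1 = -16.50 cm.
The intermediate image is 16.50 cm to the left of lens 1 (virtual), which is 92.0 − (-16.50) = 108.5 cm to the left of lens 2, so d_o2 = +108.5 cm.
Lens 2: 1/d_i2 = 1/f₂ − 1/d_o2 = 1/(20.0) − 1/(108.5) = 0.04078, so d_i2 = 24.5 cm.
The final image is real, 24.5 cm to the right of lens 2 (overall magnification ≈ -0.34).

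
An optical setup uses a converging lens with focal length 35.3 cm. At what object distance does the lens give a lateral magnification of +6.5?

m = −d_i/d_o ⇒ d_i = −m·d_o.
1/f = 1/d_o + 1/d_i = 1/d_o − 1/(m·d_o) = (1 − 1/m)/d_o, so d_o = f(1 − 1/m) = (35.30)(1 − 1/(+6.5)) = 29.9 cm.

29.9 cm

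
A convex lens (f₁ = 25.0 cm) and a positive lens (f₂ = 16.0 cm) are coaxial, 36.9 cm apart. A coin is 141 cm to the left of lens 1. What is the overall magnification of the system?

m = -0.363

Lens 1: 1/d_i1 = 1/(25.0) − 1/(141) = 0.03291, so d_i1 = 30.39 cm; m₁ = −d_i1/d_o1 = -0.2155.
d_o2 = 36.9 − (30.39) = 6.510 cm.
Lens 2: 1/d_i2 = 1/(16.0) − 1/(6.510) = -0.09111, so d_i2 = -10.98 cm; m₂ = −d_i2/d_o2 = +1.686.
m = m₁·m₂ = (-0.2155)(+1.686) = -0.363.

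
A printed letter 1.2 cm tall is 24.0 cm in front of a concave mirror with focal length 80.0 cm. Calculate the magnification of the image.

m = +1.43

1/d_i = 1/f − 1/d_o = 1/(80.00) − 1/(24.0) = -0.02917, so d_i = -34.29 cm.
m = −d_i/d_o = −(-34.29)/(24.0) = +1.43.
The image is virtual, upright and enlarged, behind the mirror.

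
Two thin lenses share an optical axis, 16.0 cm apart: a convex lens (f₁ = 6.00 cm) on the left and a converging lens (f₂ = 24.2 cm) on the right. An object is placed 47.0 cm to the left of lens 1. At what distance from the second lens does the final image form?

Lens 1: 1/d_i1 = 1/f₁ − 1/d_o1 = 1/(6.00) − 1/(47.0) = 0.1454, so d_i1 = 6.878 cm.
The intermediate image is 6.878 cm to the right of lens 1, which is 16.0 − (6.878) = 9.122 cm to the left of lens 2, so d_o2 = +9.122 cm.
Lens 2: 1/d_i2 = 1/f₂ − 1/d_o2 = 1/(24.2) − 1/(9.122) = -0.06830, so d_i2 = -14.6 cm.
The final image is virtual, 14.6 cm to the left of lens 2 (overall magnification ≈ -0.23).

14.6 cm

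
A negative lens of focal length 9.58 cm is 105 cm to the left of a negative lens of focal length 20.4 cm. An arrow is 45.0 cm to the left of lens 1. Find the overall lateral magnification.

m = +0.0269

f₁ = −9.58 cm (diverging).
Lens 1: 1/d_i1 = 1/(-9.58) − 1/(45.0) = -0.1266, so d_i1 = -7.898 cm; m₁ = −d_i1/d_o1 = +0.1755.
d_o2 = 105 − (-7.898) = 112.9 cm.
f₂ = −20.4 cm (diverging).
Lens 2: 1/d_i2 = 1/(-20.4) − 1/(112.9) = -0.05788, so d_i2 = -17.28 cm; m₂ = −d_i2/d_o2 = +0.1530.
m = m₁·m₂ = (+0.1755)(+0.1530) = +0.0269.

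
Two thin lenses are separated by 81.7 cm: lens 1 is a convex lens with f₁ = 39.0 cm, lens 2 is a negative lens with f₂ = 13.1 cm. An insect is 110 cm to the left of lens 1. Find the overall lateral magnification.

Lens 1: 1/d_i1 = 1/(39.0) − 1/(110) = 0.01655, so d_i1 = 60.42 cm; m₁ = −d_i1/d_o1 = -0.5493.
d_o2 = 81.7 − (60.42) = 21.28 cm.
f₂ = −13.1 cm (diverging).
Lens 2: 1/d_i2 = 1/(-13.1) − 1/(21.28) = -0.1233, so d_i2 = -8.108 cm; m₂ = −d_i2/d_o2 = +0.3810.
m = m₁·m₂ = (-0.5493)(+0.3810) = -0.209.

m = -0.209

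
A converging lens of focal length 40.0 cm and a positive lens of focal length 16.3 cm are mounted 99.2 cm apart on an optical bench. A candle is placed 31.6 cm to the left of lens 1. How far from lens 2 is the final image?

17.4 cm

Lens 1: 1/d_i1 = 1/f₁ − 1/d_o1 = 1/(40.0) − 1/(31.6) = -0.006646, so d_i1 = -150.5 cm.
The intermediate image is 150.5 cm to the left of lens 1 (virtual), which is 99.2 − (-150.5) = 249.7 cm to the left of lens 2, so d_o2 = +249.7 cm.
Lens 2: 1/d_i2 = 1/f₂ − 1/d_o2 = 1/(16.3) − 1/(249.7) = 0.05734, so d_i2 = 17.4 cm.
The final image is real, 17.4 cm to the right of lens 2 (overall magnification ≈ -0.33).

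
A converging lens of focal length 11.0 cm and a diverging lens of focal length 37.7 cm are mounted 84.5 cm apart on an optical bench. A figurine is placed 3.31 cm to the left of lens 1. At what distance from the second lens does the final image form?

Lens 1: 1/d_i1 = 1/f₁ − 1/d_o1 = 1/(11.0) − 1/(3.31) = -0.2112, so d_i1 = -4.735 cm.
The intermediate image is 4.735 cm to the left of lens 1 (virtual), which is 84.5 − (-4.735) = 89.23 cm to the left of lens 2, so d_o2 = +89.23 cm.
Lens 2 is diverging, so f₂ = −37.7 cm.
Lens 2: 1/d_i2 = 1/f₂ − 1/d_o2 = 1/(-37.7) − 1/(89.23) = -0.03773, so d_i2 = -26.5 cm.
The final image is virtual, 26.5 cm to the left of lens 2 (overall magnification ≈ 0.42).

26.5 cm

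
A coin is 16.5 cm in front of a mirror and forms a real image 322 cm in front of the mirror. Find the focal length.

f = 15.7 cm (concave)

Real image ⇒ d_i = +322 cm.
1/f = 1/d_o + 1/d_i = 1/(16.5) + 1/(322) = 0.06371, so f = 15.7 cm.
Since f is positive, the mirror is concave.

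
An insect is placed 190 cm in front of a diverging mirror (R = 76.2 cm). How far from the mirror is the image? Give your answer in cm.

31.7 cm

f = R/2 = 76.2/2 = 38.10 cm; for a diverging mirror, f = -38.10 cm.
Mirror equation: 1/d_i = 1/f − 1/d_o = 1/(-38.10) − 1/(190) = -0.02625 − 0.005263 = -0.03151, so d_i = -31.7 cm.
The image is virtual, upright and reduced, behind the mirror.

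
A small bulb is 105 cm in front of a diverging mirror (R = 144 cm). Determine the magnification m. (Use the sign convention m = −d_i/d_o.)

f = R/2 = 144/2 = 72.00 cm; for a diverging mirror, f = -72.00 cm.
1/d_i = 1/f − 1/d_o = 1/(-72.00) − 1/(105) = -0.02341, so d_i = -42.71 cm.
m = −d_i/d_o = −(-42.71)/(105) = +0.407.
The image is virtual, upright and reduced, behind the mirror.

m = +0.407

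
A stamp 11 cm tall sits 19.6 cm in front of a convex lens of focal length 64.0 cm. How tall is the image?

15.9 cm

1/d_i = 1/f − 1/d_o = 1/(64.00) − 1/(19.6) = -0.03540, so d_i = -28.25 cm.
m = −d_i/d_o = +1.441.
|h_i| = |m|·h_o = 1.441 × 11 = 15.9 cm. The image is virtual, upright and enlarged, on the same side as the object.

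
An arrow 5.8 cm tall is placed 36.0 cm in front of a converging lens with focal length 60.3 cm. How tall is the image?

14.4 cm

1/d_i = 1/f − 1/d_o = 1/(60.30) − 1/(36.0) = -0.01119, so d_i = -89.33 cm.
m = −d_i/d_o = +2.481.
|h_i| = |m|·h_o = 2.481 × 5.8 = 14.4 cm. The image is virtual, upright and enlarged, on the same side as the object.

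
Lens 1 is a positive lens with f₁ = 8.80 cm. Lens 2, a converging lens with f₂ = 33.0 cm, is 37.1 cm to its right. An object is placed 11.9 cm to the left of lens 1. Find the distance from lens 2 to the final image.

Lens 1: 1/d_i1 = 1/f₁ − 1/d_o1 = 1/(8.80) − 1/(11.9) = 0.02960, so d_i1 = 33.78 cm.
The intermediate image is 33.78 cm to the right of lens 1, which is 37.1 − (33.78) = 3.320 cm to the left of lens 2, so d_o2 = +3.320 cm.
Lens 2: 1/d_i2 = 1/f₂ − 1/d_o2 = 1/(33.0) − 1/(3.320) = -0.2709, so d_i2 = -3.69 cm.
The final image is virtual, 3.69 cm to the left of lens 2 (overall magnification ≈ -3.2).

3.69 cm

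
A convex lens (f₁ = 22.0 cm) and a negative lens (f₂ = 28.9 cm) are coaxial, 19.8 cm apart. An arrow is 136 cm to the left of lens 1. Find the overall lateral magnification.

m = -0.248

Lens 1: 1/d_i1 = 1/(22.0) − 1/(136) = 0.03810, so d_i1 = 26.25 cm; m₁ = −d_i1/d_o1 = -0.1930.
d_o2 = 19.8 − (26.25) = -6.450 cm (virtual object).
f₂ = −28.9 cm (diverging).
Lens 2: 1/d_i2 = 1/(-28.9) − 1/(-6.450) = 0.1204, so d_i2 = 8.303 cm; m₂ = −d_i2/d_o2 = +1.287.
m = m₁·m₂ = (-0.1930)(+1.287) = -0.248.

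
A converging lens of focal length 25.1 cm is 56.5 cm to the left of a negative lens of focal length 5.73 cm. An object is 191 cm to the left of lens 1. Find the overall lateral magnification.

Lens 1: 1/d_i1 = 1/(25.1) − 1/(191) = 0.03461, so d_i1 = 28.90 cm; m₁ = −d_i1/d_o1 = -0.1513.
d_o2 = 56.5 − (28.90) = 27.60 cm.
f₂ = −5.73 cm (diverging).
Lens 2: 1/d_i2 = 1/(-5.73) − 1/(27.60) = -0.2108, so d_i2 = -4.745 cm; m₂ = −d_i2/d_o2 = +0.1719.
m = m₁·m₂ = (-0.1513)(+0.1719) = -0.0260.

m = -0.0260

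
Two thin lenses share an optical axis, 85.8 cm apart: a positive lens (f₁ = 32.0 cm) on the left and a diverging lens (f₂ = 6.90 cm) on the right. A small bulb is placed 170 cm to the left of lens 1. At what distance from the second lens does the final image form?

Lens 1: 1/d_i1 = 1/f₁ − 1/d_o1 = 1/(32.0) − 1/(170) = 0.02537, so d_i1 = 39.42 cm.
The intermediate image is 39.42 cm to the right of lens 1, which is 85.8 − (39.42) = 46.38 cm to the left of lens 2, so d_o2 = +46.38 cm.
Lens 2 is diverging, so f₂ = −6.90 cm.
Lens 2: 1/d_i2 = 1/f₂ − 1/d_o2 = 1/(-6.90) − 1/(46.38) = -0.1665, so d_i2 = -6.01 cm.
The final image is virtual, 6.01 cm to the left of lens 2 (overall magnification ≈ -0.030).

6.01 cm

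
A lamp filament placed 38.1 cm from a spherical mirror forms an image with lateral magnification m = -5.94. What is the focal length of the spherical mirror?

m = −d_i/d_o ⇒ d_i = −m·d_o = −(-5.94)·(38.1) = 226.3 cm.
1/f = 1/d_o + 1/d_i = 1/(38.1) + 1/(226.3) = 0.03067, so f = 32.6 cm.
Since f is positive, the spherical mirror is concave.

f = 32.6 cm (concave)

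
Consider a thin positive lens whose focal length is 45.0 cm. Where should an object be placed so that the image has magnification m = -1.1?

85.9 cm

m = −d_i/d_o ⇒ d_i = −m·d_o.
1/f = 1/d_o + 1/d_i = 1/d_o − 1/(m·d_o) = (1 − 1/m)/d_o, so d_o = f(1 − 1/m) = (45.00)(1 − 1/(-1.1)) = 85.9 cm.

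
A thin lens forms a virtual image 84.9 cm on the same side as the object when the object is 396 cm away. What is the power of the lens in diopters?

Virtual image ⇒ d_i = −84.9 cm.
1/f = 1/d_o + 1/d_i = 1/(396) + 1/(-84.9) = -0.009253 cm⁻¹.
f = -108.1 cm = -1.081 m, so P = 1/f = -0.925 D.

P = -0.925 D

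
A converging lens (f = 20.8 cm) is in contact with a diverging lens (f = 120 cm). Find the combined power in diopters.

P₁ = 1/f₁ = 1/(0.208 m) = +4.808 D; P₂ = 1/f₂ = 1/(-1.20 m) = -0.8333 D.
For thin lenses in contact, P = P₁ + P₂ = (+4.808) + (-0.8333) = +3.97 D.

P = +3.97 D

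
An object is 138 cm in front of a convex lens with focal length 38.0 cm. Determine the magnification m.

1/d_i = 1/f − 1/d_o = 1/(38.00) − 1/(138) = 0.01907, so d_i = 52.44 cm.
m = −d_i/d_o = −(52.44)/(138) = -0.380.
The image is real, inverted and reduced, on the far side of the lens.

m = -0.380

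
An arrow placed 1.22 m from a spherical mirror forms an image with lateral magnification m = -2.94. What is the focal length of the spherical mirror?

f = 0.910 m (concave)

m = −d_i/d_o ⇒ d_i = −m·d_o = −(-2.94)·(1.22) = 3.587 m.
1/f = 1/d_o + 1/d_i = 1/(1.22) + 1/(3.587) = 1.098, so f = 0.910 m.
Since f is positive, the spherical mirror is concave.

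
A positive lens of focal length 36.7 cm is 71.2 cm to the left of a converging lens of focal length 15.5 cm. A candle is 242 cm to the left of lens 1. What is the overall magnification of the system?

m = +0.223

Lens 1: 1/d_i1 = 1/(36.7) − 1/(242) = 0.02312, so d_i1 = 43.26 cm; m₁ = −d_i1/d_o1 = -0.1788.
d_o2 = 71.2 − (43.26) = 27.94 cm.
Lens 2: 1/d_i2 = 1/(15.5) − 1/(27.94) = 0.02873, so d_i2 = 34.81 cm; m₂ = −d_i2/d_o2 = -1.246.
m = m₁·m₂ = (-0.1788)(-1.246) = +0.223.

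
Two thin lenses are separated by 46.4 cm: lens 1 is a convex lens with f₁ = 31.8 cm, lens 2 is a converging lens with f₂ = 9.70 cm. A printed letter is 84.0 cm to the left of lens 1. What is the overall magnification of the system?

m = -0.408

Lens 1: 1/d_i1 = 1/(31.8) − 1/(84.0) = 0.01954, so d_i1 = 51.17 cm; m₁ = −d_i1/d_o1 = -0.6092.
d_o2 = 46.4 − (51.17) = -4.770 cm (virtual object).
Lens 2: 1/d_i2 = 1/(9.70) − 1/(-4.770) = 0.3127, so d_i2 = 3.198 cm; m₂ = −d_i2/d_o2 = +0.6704.
m = m₁·m₂ = (-0.6092)(+0.6704) = -0.408.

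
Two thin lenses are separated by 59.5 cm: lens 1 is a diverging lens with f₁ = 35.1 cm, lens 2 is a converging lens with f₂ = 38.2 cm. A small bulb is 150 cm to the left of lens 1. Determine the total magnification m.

f₁ = −35.1 cm (diverging).
Lens 1: 1/d_i1 = 1/(-35.1) − 1/(150) = -0.03516, so d_i1 = -28.44 cm; m₁ = −d_i1/d_o1 = +0.1896.
d_o2 = 59.5 − (-28.44) = 87.94 cm.
Lens 2: 1/d_i2 = 1/(38.2) − 1/(87.94) = 0.01481, so d_i2 = 67.54 cm; m₂ = −d_i2/d_o2 = -0.7680.
m = m₁·m₂ = (+0.1896)(-0.7680) = -0.146.

m = -0.146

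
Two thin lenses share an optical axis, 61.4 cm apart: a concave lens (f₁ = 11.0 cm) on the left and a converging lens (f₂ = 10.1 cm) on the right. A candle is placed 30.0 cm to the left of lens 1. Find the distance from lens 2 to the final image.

11.8 cm

Lens 1 is diverging, so f₁ = −11.0 cm.
Lens 1: 1/d_i1 = 1/f₁ − 1/d_o1 = 1/(-11.0) − 1/(30.0) = -0.1242, so d_i1 = -8.049 cm.
The intermediate image is 8.049 cm to the left of lens 1 (virtual), which is 61.4 − (-8.049) = 69.45 cm to the left of lens 2, so d_o2 = +69.45 cm.
Lens 2: 1/d_i2 = 1/f₂ − 1/d_o2 = 1/(10.1) − 1/(69.45) = 0.08461, so d_i2 = 11.8 cm.
The final image is real, 11.8 cm to the right of lens 2 (overall magnification ≈ -0.046).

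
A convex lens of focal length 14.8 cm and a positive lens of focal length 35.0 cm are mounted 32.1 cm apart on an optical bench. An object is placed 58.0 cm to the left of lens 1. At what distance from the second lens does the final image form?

18.8 cm

Lens 1: 1/d_i1 = 1/f₁ − 1/d_o1 = 1/(14.8) − 1/(58.0) = 0.05033, so d_i1 = 19.87 cm.
The intermediate image is 19.87 cm to the right of lens 1, which is 32.1 − (19.87) = 12.23 cm to the left of lens 2, so d_o2 = +12.23 cm.
Lens 2: 1/d_i2 = 1/f₂ − 1/d_o2 = 1/(35.0) − 1/(12.23) = -0.05319, so d_i2 = -18.8 cm.
The final image is virtual, 18.8 cm to the left of lens 2 (overall magnification ≈ -0.53).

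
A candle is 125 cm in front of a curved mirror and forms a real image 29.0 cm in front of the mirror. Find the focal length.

Real image ⇒ d_i = +29.0 cm.
1/f = 1/d_o + 1/d_i = 1/(125) + 1/(29.0) = 0.04248, so f = 23.5 cm.
Since f is positive, the curved mirror is concave.

f = 23.5 cm (concave)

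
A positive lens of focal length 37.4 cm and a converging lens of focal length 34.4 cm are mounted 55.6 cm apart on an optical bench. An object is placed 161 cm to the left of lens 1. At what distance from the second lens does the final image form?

8.60 cm

Lens 1: 1/d_i1 = 1/f₁ − 1/d_o1 = 1/(37.4) − 1/(161) = 0.02053, so d_i1 = 48.72 cm.
The intermediate image is 48.72 cm to the right of lens 1, which is 55.6 − (48.72) = 6.880 cm to the left of lens 2, so d_o2 = +6.880 cm.
Lens 2: 1/d_i2 = 1/f₂ − 1/d_o2 = 1/(34.4) − 1/(6.880) = -0.1163, so d_i2 = -8.60 cm.
The final image is virtual, 8.60 cm to the left of lens 2 (overall magnification ≈ -0.38).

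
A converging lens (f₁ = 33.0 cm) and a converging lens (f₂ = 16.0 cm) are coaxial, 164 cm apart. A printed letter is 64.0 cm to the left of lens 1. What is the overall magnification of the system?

m = +0.213

Lens 1: 1/d_i1 = 1/(33.0) − 1/(64.0) = 0.01468, so d_i1 = 68.13 cm; m₁ = −d_i1/d_o1 = -1.065.
d_o2 = 164 − (68.13) = 95.87 cm.
Lens 2: 1/d_i2 = 1/(16.0) − 1/(95.87) = 0.05207, so d_i2 = 19.21 cm; m₂ = −d_i2/d_o2 = -0.2003.
m = m₁·m₂ = (-1.065)(-0.2003) = +0.213.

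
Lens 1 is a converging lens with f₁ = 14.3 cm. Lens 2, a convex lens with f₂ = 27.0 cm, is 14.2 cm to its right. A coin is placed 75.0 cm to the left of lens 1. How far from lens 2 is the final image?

3.07 cm

Lens 1: 1/d_i1 = 1/f₁ − 1/d_o1 = 1/(14.3) − 1/(75.0) = 0.05660, so d_i1 = 17.67 cm.
The intermediate image is 17.67 cm to the right of lens 1, which lies 3.470 cm to the right of lens 2 — a virtual object — so d_o2 = −3.470 cm.
Lens 2: 1/d_i2 = 1/f₂ − 1/d_o2 = 1/(27.0) − 1/(-3.470) = 0.3252, so d_i2 = 3.07 cm.
The final image is real, 3.07 cm to the right of lens 2 (overall magnification ≈ -0.21).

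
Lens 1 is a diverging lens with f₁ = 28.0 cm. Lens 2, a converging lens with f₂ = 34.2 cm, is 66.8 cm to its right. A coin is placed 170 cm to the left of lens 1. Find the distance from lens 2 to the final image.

Lens 1 is diverging, so f₁ = −28.0 cm.
Lens 1: 1/d_i1 = 1/f₁ − 1/d_o1 = 1/(-28.0) − 1/(170) = -0.04160, so d_i1 = -24.04 cm.
The intermediate image is 24.04 cm to the left of lens 1 (virtual), which is 66.8 − (-24.04) = 90.84 cm to the left of lens 2, so d_o2 = +90.84 cm.
Lens 2: 1/d_i2 = 1/f₂ − 1/d_o2 = 1/(34.2) − 1/(90.84) = 0.01823, so d_i2 = 54.9 cm.
The final image is real, 54.9 cm to the right of lens 2 (overall magnification ≈ -0.085).

54.9 cm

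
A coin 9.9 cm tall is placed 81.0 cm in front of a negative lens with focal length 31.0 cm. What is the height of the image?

2.74 cm

For a negative lens, f = -31.0 cm.
1/d_i = 1/f − 1/d_o = 1/(-31.00) − 1/(81.0) = -0.04460, so d_i = -22.42 cm.
m = −d_i/d_o = +0.2768.
|h_i| = |m|·h_o = 0.2768 × 9.9 = 2.74 cm. The image is virtual, upright and reduced, on the same side as the object.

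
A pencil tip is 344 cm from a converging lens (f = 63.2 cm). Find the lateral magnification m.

m = -0.225

1/d_i = 1/f − 1/d_o = 1/(63.20) − 1/(344) = 0.01292, so d_i = 77.42 cm.
m = −d_i/d_o = −(77.42)/(344) = -0.225.
The image is real, inverted and reduced, on the far side of the lens.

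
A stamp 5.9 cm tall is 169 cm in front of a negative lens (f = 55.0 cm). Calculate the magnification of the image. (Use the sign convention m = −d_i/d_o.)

m = +0.246

For a negative lens, f = -55.0 cm.
1/d_i = 1/f − 1/d_o = 1/(-55.00) − 1/(169) = -0.02410, so d_i = -41.50 cm.
m = −d_i/d_o = −(-41.50)/(169) = +0.246.
The image is virtual, upright and reduced, on the same side as the object.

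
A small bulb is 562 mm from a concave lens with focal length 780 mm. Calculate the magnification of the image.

For a concave lens, f = -780 mm.
1/d_i = 1/f − 1/d_o = 1/(-780.0) − 1/(562) = -0.003061, so d_i = -326.6 mm.
m = −d_i/d_o = −(-326.6)/(562) = +0.581.
The image is virtual, upright and reduced, on the same side as the object.

m = +0.581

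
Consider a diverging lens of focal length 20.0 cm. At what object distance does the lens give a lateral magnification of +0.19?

85.3 cm

For a diverging lens, f = -20.0 cm.
m = −d_i/d_o ⇒ d_i = −m·d_o.
1/f = 1/d_o + 1/d_i = 1/d_o − 1/(m·d_o) = (1 − 1/m)/d_o, so d_o = f(1 − 1/m) = (-20.00)(1 − 1/(+0.19)) = 85.3 cm.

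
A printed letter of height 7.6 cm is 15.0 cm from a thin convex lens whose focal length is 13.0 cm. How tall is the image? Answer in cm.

1/d_i = 1/f − 1/d_o = 1/(13.00) − 1/(15.0) = 0.01026, so d_i = 97.50 cm.
m = −d_i/d_o = -6.500.
|h_i| = |m|·h_o = 6.500 × 7.6 = 49.4 cm. The image is real, inverted and enlarged, on the far side of the lens.

49.4 cm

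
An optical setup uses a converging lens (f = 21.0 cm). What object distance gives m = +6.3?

m = −d_i/d_o ⇒ d_i = −m·d_o.
1/f = 1/d_o + 1/d_i = 1/d_o − 1/(m·d_o) = (1 − 1/m)/d_o, so d_o = f(1 − 1/m) = (21.00)(1 − 1/(+6.3)) = 17.7 cm.

17.7 cm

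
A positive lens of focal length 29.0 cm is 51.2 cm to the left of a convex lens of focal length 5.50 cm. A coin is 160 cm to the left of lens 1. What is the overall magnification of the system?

Lens 1: 1/d_i1 = 1/(29.0) − 1/(160) = 0.02823, so d_i1 = 35.42 cm; m₁ = −d_i1/d_o1 = -0.2214.
d_o2 = 51.2 − (35.42) = 15.78 cm.
Lens 2: 1/d_i2 = 1/(5.50) − 1/(15.78) = 0.1184, so d_i2 = 8.443 cm; m₂ = −d_i2/d_o2 = -0.5350.
m = m₁·m₂ = (-0.2214)(-0.5350) = +0.118.

m = +0.118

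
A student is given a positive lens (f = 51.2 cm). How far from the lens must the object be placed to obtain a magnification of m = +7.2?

m = −d_i/d_o ⇒ d_i = −m·d_o.
1/f = 1/d_o + 1/d_i = 1/d_o − 1/(m·d_o) = (1 − 1/m)/d_o, so d_o = f(1 − 1/m) = (51.20)(1 − 1/(+7.2)) = 44.1 cm.

44.1 cm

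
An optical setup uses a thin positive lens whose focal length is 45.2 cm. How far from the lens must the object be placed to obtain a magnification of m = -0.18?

296 cm

m = −d_i/d_o ⇒ d_i = −m·d_o.
1/f = 1/d_o + 1/d_i = 1/d_o − 1/(m·d_o) = (1 − 1/m)/d_o, so d_o = f(1 − 1/m) = (45.20)(1 − 1/(-0.18)) = 296 cm.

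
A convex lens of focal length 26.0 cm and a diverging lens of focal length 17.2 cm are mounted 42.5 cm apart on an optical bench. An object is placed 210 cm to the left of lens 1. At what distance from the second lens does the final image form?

7.35 cm

Lens 1: 1/d_i1 = 1/f₁ − 1/d_o1 = 1/(26.0) − 1/(210) = 0.03370, so d_i1 = 29.67 cm.
The intermediate image is 29.67 cm to the right of lens 1, which is 42.5 − (29.67) = 12.83 cm to the left of lens 2, so d_o2 = +12.83 cm.
Lens 2 is diverging, so f₂ = −17.2 cm.
Lens 2: 1/d_i2 = 1/f₂ − 1/d_o2 = 1/(-17.2) − 1/(12.83) = -0.1361, so d_i2 = -7.35 cm.
The final image is virtual, 7.35 cm to the left of lens 2 (overall magnification ≈ -0.081).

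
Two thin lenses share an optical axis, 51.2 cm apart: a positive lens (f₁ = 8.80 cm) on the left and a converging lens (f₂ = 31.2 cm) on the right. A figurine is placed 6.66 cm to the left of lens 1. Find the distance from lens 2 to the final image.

51.7 cm

Lens 1: 1/d_i1 = 1/f₁ − 1/d_o1 = 1/(8.80) − 1/(6.66) = -0.03651, so d_i1 = -27.39 cm.
The intermediate image is 27.39 cm to the left of lens 1 (virtual), which is 51.2 − (-27.39) = 78.59 cm to the left of lens 2, so d_o2 = +78.59 cm.
Lens 2: 1/d_i2 = 1/f₂ − 1/d_o2 = 1/(31.2) − 1/(78.59) = 0.01933, so d_i2 = 51.7 cm.
The final image is real, 51.7 cm to the right of lens 2 (overall magnification ≈ -2.7).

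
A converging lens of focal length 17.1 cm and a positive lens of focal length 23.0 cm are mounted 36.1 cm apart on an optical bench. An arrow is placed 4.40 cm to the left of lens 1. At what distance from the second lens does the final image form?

50.8 cm

Lens 1: 1/d_i1 = 1/f₁ − 1/d_o1 = 1/(17.1) − 1/(4.40) = -0.1688, so d_i1 = -5.924 cm.
The intermediate image is 5.924 cm to the left of lens 1 (virtual), which is 36.1 − (-5.924) = 42.02 cm to the left of lens 2, so d_o2 = +42.02 cm.
Lens 2: 1/d_i2 = 1/f₂ − 1/d_o2 = 1/(23.0) − 1/(42.02) = 0.01968, so d_i2 = 50.8 cm.
The final image is real, 50.8 cm to the right of lens 2 (overall magnification ≈ -1.6).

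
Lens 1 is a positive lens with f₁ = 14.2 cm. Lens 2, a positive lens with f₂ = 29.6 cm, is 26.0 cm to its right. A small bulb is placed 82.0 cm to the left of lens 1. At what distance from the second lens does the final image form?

Lens 1: 1/d_i1 = 1/f₁ − 1/d_o1 = 1/(14.2) − 1/(82.0) = 0.05823, so d_i1 = 17.17 cm.
The intermediate image is 17.17 cm to the right of lens 1, which is 26.0 − (17.17) = 8.830 cm to the left of lens 2, so d_o2 = +8.830 cm.
Lens 2: 1/d_i2 = 1/f₂ − 1/d_o2 = 1/(29.6) − 1/(8.830) = -0.07947, so d_i2 = -12.6 cm.
The final image is virtual, 12.6 cm to the left of lens 2 (overall magnification ≈ -0.30).

12.6 cm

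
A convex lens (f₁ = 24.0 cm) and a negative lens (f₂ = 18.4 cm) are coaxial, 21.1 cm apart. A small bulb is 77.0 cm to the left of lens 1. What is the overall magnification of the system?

Lens 1: 1/d_i1 = 1/(24.0) − 1/(77.0) = 0.02868, so d_i1 = 34.87 cm; m₁ = −d_i1/d_o1 = -0.4529.
d_o2 = 21.1 − (34.87) = -13.77 cm (virtual object).
f₂ = −18.4 cm (diverging).
Lens 2: 1/d_i2 = 1/(-18.4) − 1/(-13.77) = 0.01827, so d_i2 = 54.72 cm; m₂ = −d_i2/d_o2 = +3.974.
m = m₁·m₂ = (-0.4529)(+3.974) = -1.80.

m = -1.80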